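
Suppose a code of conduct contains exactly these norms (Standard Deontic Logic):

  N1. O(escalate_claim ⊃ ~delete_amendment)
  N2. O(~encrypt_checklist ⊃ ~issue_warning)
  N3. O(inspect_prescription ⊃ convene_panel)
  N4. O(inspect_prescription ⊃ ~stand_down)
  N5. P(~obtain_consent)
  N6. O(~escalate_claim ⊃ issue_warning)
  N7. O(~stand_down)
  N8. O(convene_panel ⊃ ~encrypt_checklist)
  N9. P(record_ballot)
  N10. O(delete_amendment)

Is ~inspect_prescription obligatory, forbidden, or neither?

From premise 10 we have O(delete_amendment).
Premise 1 is O(escalate_claim ⊃ ~delete_amendment); contrapositively O(delete_amendment ⊃ ~escalate_claim). Since O(delete_amendment) holds, K gives O(~escalate_claim).
Premise 6 is O(~escalate_claim ⊃ issue_warning); since O(~escalate_claim), deontic closure gives O(issue_warning).
Premise 2 is O(~encrypt_checklist ⊃ ~issue_warning); contrapositively O(issue_warning ⊃ encrypt_checklist). Since O(issue_warning) holds, K gives O(encrypt_checklist).
Premise 8 is O(convene_panel ⊃ ~encrypt_checklist); contrapositively O(encrypt_checklist ⊃ ~convene_panel). Since O(encrypt_checklist) holds, K gives O(~convene_panel).
The contrapositive of premise 3 (O(inspect_prescription ⊃ convene_panel)) is O(~convene_panel ⊃ ~inspect_prescription), and O(~convene_panel) is already established, so O(~inspect_prescription).
Premises 4, 5, 7, 9 do not contribute to this derivation.
Hence ~inspect_prescription is obligatory.

Obligatory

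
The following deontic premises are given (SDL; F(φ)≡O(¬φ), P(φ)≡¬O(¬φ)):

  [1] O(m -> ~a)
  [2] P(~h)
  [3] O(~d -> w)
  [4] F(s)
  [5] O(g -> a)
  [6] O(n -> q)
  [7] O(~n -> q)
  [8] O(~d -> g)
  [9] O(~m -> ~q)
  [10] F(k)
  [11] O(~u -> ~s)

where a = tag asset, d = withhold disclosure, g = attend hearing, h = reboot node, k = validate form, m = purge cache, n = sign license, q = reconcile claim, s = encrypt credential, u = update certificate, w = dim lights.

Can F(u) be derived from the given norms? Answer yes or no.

No

Premise 11 is O(~u -> ~s); even if O(~s) held, inferring O(~u) would be affirming the consequent — invalid.
No other premise forces O(~u). An ideal world satisfying every premise can still have u true, so F(u) is not derivable.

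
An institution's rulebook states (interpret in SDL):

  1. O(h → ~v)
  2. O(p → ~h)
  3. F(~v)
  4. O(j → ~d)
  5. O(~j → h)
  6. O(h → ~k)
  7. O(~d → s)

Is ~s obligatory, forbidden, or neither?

Premise 3, F(~v), is equivalent to O(v).
The contrapositive of premise 1 (O(h → ~v)) is O(v → ~h), and O(v) is already established, so O(~h).
The contrapositive of premise 5 (O(~j → h)) is O(~h → j), and O(~h) is already established, so O(j).
Applying K to premise 4 (O(j → ~d)) and O(j) yields O(~d).
With premise 7, O(~d → s), the K-axiom yields O(s).
Premises 2, 6 do not contribute to this derivation.
Thus O(s), which is F(~s): ~s is forbidden.

Forbidden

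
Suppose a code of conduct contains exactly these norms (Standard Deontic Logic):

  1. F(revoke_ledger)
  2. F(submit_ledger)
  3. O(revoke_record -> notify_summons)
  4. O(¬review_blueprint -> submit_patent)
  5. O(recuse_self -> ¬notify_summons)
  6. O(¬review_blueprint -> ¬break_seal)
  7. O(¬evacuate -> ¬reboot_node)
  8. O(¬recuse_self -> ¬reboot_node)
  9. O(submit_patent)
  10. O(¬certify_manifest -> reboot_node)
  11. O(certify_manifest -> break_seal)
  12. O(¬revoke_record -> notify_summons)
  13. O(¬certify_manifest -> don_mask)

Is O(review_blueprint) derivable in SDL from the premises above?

Yes

By case analysis on revoke_record: premise 3 gives O(revoke_record -> notify_summons) and premise 12 gives O(¬revoke_record -> notify_summons), so O(notify_summons) either way.
The contrapositive of premise 5 (O(recuse_self -> ¬notify_summons)) is O(notify_summons -> ¬recuse_self), and O(notify_summons) is already established, so O(¬recuse_self).
With premise 8, O(¬recuse_self -> ¬reboot_node), the K-axiom yields O(¬reboot_node).
The contrapositive of premise 10 (O(¬certify_manifest -> reboot_node)) is O(¬reboot_node -> certify_manifest), and O(¬reboot_node) is already established, so O(certify_manifest).
With premise 11, O(certify_manifest -> break_seal), the K-axiom yields O(break_seal).
Premise 6 is O(¬review_blueprint -> ¬break_seal); contrapositively O(break_seal -> review_blueprint). Since O(break_seal) holds, K gives O(review_blueprint).
Premises 1, 2, 4, 7, 9, 13 do not contribute to this derivation.
So O(review_blueprint) follows.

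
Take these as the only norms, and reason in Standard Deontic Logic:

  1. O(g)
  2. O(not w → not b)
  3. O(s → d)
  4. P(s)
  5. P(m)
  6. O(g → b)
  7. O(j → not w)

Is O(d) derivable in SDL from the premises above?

Premise 3 is O(s → d), but O(s) is not derivable from the premises (the permission P(s) asserts only not O(not s), not O(s)), so it does not yield O(d).
No other premise forces O(d). An ideal world satisfying every premise can still have d false, so O(d) is not derivable.

No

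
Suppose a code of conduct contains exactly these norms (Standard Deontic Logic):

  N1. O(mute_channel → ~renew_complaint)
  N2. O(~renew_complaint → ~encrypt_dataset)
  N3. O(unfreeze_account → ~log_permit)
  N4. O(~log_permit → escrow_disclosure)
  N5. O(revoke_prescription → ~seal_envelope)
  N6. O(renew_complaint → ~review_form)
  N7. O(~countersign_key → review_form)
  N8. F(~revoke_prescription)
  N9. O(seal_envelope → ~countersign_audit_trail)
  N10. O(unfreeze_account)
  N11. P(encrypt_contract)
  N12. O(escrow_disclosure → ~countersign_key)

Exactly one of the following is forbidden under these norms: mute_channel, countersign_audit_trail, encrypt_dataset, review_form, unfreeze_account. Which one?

encrypt_dataset

From premise 10 we have O(unfreeze_account).
With premise 3, O(unfreeze_account → ~log_permit), the K-axiom yields O(~log_permit).
Premise 4 is O(~log_permit → escrow_disclosure); since O(~log_permit), deontic closure gives O(escrow_disclosure).
Premise 12 is O(escrow_disclosure → ~countersign_key); since O(escrow_disclosure), deontic closure gives O(~countersign_key).
Applying K to premise 7 (O(~countersign_key → review_form)) and O(~countersign_key) yields O(review_form).
Premise 6, O(renew_complaint → ~review_form), contraposes to O(review_form → ~renew_complaint); with O(review_form) we get O(~renew_complaint).
From O(~renew_complaint) and premise 2, O(~renew_complaint → ~encrypt_dataset), we obtain O(~encrypt_dataset).
So O(~encrypt_dataset) holds, i.e. encrypt_dataset is forbidden. None of the other listed options is forbidden under the premises.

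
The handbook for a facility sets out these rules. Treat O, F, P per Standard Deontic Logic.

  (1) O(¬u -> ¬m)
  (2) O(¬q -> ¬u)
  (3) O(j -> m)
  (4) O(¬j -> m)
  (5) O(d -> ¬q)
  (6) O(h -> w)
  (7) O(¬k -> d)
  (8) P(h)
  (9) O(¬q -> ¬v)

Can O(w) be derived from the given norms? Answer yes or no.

Premise 6 is O(h -> w), but O(h) is not derivable from the premises (the permission P(h) asserts only ¬O(¬h), not O(h)), so it does not yield O(w).
No other premise forces O(w). An ideal world satisfying every premise can still have w false, so O(w) is not derivable.

No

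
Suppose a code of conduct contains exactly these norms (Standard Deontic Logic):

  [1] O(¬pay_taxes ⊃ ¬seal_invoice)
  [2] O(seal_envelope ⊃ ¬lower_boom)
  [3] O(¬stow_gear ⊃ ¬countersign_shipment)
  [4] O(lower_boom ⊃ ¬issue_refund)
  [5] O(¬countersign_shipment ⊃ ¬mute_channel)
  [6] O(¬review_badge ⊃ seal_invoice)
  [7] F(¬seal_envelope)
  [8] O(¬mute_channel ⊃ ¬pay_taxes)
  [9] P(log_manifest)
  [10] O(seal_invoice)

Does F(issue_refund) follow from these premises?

No

Premise 4 is O(lower_boom ⊃ ¬issue_refund), but O(lower_boom) is not derivable from the premises, so it does not yield O(¬issue_refund).
No other premise forces O(¬issue_refund). An ideal world satisfying every premise can still have issue_refund true, so F(issue_refund) is not derivable.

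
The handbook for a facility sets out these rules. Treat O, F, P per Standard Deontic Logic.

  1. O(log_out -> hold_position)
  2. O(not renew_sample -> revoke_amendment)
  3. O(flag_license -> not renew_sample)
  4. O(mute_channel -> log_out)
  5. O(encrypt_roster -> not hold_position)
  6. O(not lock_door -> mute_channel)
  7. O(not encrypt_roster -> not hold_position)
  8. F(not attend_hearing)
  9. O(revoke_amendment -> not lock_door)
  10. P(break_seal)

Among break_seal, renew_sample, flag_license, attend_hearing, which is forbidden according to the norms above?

flag_license

Premises 5 and 7 cover both cases: O(encrypt_roster -> not hold_position) and O(not encrypt_roster -> not hold_position). Since encrypt_roster ∨ not encrypt_roster is a tautology, O(not hold_position) follows.
The contrapositive of premise 1 (O(log_out -> hold_position)) is O(not hold_position -> not log_out), and O(not hold_position) is already established, so O(not log_out).
The contrapositive of premise 4 (O(mute_channel -> log_out)) is O(not log_out -> not mute_channel), and O(not log_out) is already established, so O(not mute_channel).
The contrapositive of premise 6 (O(not lock_door -> mute_channel)) is O(not mute_channel -> lock_door), and O(not mute_channel) is already established, so O(lock_door).
Premise 9 is O(revoke_amendment -> not lock_door); contrapositively O(lock_door -> not revoke_amendment). Since O(lock_door) holds, K gives O(not revoke_amendment).
Premise 2, O(not renew_sample -> revoke_amendment), contraposes to O(not revoke_amendment -> renew_sample); with O(not revoke_amendment) we get O(renew_sample).
Premise 3, O(flag_license -> not renew_sample), contraposes to O(renew_sample -> not flag_license); with O(renew_sample) we get O(not flag_license).
So O(not flag_license) holds, i.e. flag_license is forbidden. None of the other listed options is forbidden under the premises.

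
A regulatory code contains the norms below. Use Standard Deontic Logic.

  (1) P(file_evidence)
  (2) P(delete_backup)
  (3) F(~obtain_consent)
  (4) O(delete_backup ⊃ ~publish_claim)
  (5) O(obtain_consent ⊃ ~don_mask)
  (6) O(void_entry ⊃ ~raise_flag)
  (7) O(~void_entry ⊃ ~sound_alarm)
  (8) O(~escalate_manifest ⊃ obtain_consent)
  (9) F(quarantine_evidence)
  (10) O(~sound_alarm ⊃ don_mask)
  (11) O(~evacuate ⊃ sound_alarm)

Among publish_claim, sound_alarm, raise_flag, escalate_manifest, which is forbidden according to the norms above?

Premise 3 is F(~obtain_consent), i.e. O(obtain_consent).
With premise 5, O(obtain_consent ⊃ ~don_mask), the K-axiom yields O(~don_mask).
Premise 10, O(~sound_alarm ⊃ don_mask), contraposes to O(~don_mask ⊃ sound_alarm); with O(~don_mask) we get O(sound_alarm).
Premise 7, O(~void_entry ⊃ ~sound_alarm), contraposes to O(sound_alarm ⊃ void_entry); with O(sound_alarm) we get O(void_entry).
From O(void_entry) and premise 6, O(void_entry ⊃ ~raise_flag), we obtain O(~raise_flag).
So O(~raise_flag) holds, i.e. raise_flag is forbidden. None of the other listed options is forbidden under the premises.

raise_flag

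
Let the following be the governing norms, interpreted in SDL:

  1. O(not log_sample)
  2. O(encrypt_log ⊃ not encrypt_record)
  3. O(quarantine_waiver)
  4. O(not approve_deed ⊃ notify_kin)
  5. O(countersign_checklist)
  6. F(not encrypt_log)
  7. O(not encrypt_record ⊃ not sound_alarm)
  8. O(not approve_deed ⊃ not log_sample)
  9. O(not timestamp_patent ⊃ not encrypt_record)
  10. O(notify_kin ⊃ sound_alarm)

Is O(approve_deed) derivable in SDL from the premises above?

Premise 6 is F(not encrypt_log), i.e. O(encrypt_log).
With premise 2, O(encrypt_log ⊃ not encrypt_record), the K-axiom yields O(not encrypt_record).
With premise 7, O(not encrypt_record ⊃ not sound_alarm), the K-axiom yields O(not sound_alarm).
The contrapositive of premise 10 (O(notify_kin ⊃ sound_alarm)) is O(not sound_alarm ⊃ not notify_kin), and O(not sound_alarm) is already established, so O(not notify_kin).
The contrapositive of premise 4 (O(not approve_deed ⊃ notify_kin)) is O(not notify_kin ⊃ approve_deed), and O(not notify_kin) is already established, so O(approve_deed).
Premises 1, 3, 5, 8, 9 do not contribute to this derivation.
So O(approve_deed) follows.

Yes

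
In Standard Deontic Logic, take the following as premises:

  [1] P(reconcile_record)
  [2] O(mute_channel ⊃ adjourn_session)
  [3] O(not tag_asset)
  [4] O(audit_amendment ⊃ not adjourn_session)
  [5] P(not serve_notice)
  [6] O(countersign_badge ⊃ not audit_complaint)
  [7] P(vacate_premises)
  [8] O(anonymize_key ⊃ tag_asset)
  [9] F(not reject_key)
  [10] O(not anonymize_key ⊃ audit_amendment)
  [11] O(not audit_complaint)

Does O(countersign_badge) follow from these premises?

No

Premise 6 is O(countersign_badge ⊃ not audit_complaint); even if O(not audit_complaint) held, inferring O(countersign_badge) would be affirming the consequent — invalid.
No other premise forces O(countersign_badge). An ideal world satisfying every premise can still have countersign_badge false, so O(countersign_badge) is not derivable.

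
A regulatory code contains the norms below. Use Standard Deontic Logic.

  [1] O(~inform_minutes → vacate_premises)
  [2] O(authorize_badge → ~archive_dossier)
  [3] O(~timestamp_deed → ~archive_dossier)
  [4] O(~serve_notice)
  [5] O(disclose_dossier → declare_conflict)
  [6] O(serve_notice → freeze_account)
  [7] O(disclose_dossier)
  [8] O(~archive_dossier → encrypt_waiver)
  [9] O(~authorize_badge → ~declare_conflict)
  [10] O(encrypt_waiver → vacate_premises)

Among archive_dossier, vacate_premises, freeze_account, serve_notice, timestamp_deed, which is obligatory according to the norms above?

vacate_premises

From premise 7 we have O(disclose_dossier).
From O(disclose_dossier) and premise 5, O(disclose_dossier → declare_conflict), we obtain O(declare_conflict).
The contrapositive of premise 9 (O(~authorize_badge → ~declare_conflict)) is O(declare_conflict → authorize_badge), and O(declare_conflict) is already established, so O(authorize_badge).
Premise 2 is O(authorize_badge → ~archive_dossier); since O(authorize_badge), deontic closure gives O(~archive_dossier).
Premise 8 is O(~archive_dossier → encrypt_waiver); since O(~archive_dossier), deontic closure gives O(encrypt_waiver).
Applying K to premise 10 (O(encrypt_waiver → vacate_premises)) and O(encrypt_waiver) yields O(vacate_premises).
So O(vacate_premises) holds — vacate_premises is obligatory. None of the other listed options is made obligatory by any chain of premises.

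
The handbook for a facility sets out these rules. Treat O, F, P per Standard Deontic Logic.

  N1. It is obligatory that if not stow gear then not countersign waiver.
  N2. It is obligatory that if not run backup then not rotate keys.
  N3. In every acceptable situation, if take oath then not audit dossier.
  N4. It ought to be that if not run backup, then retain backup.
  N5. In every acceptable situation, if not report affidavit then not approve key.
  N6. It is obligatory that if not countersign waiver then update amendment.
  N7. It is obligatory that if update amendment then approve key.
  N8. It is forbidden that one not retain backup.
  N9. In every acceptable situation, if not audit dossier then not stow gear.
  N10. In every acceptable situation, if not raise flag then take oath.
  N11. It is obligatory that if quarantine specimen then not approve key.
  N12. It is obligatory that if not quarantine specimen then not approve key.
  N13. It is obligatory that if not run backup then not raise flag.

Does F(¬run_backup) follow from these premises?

Yes

By case analysis on quarantine_specimen: premise 11 gives O(quarantine_specimen → ¬approve_key) and premise 12 gives O(¬quarantine_specimen → ¬approve_key), so O(¬approve_key) either way.
Premise 7 is O(update_amendment → approve_key); contrapositively O(¬approve_key → ¬update_amendment). Since O(¬approve_key) holds, K gives O(¬update_amendment).
The contrapositive of premise 6 (O(¬countersign_waiver → update_amendment)) is O(¬update_amendment → countersign_waiver), and O(¬update_amendment) is already established, so O(countersign_waiver).
The contrapositive of premise 1 (O(¬stow_gear → ¬countersign_waiver)) is O(countersign_waiver → stow_gear), and O(countersign_waiver) is already established, so O(stow_gear).
The contrapositive of premise 9 (O(¬audit_dossier → ¬stow_gear)) is O(stow_gear → audit_dossier), and O(stow_gear) is already established, so O(audit_dossier).
The contrapositive of premise 3 (O(take_oath → ¬audit_dossier)) is O(audit_dossier → ¬take_oath), and O(audit_dossier) is already established, so O(¬take_oath).
The contrapositive of premise 10 (O(¬raise_flag → take_oath)) is O(¬take_oath → raise_flag), and O(¬take_oath) is already established, so O(raise_flag).
The contrapositive of premise 13 (O(¬run_backup → ¬raise_flag)) is O(raise_flag → run_backup), and O(raise_flag) is already established, so O(run_backup).
Premises 2, 4, 5, 8 do not contribute to this derivation.
So O(run_backup) holds, i.e. F(¬run_backup). The claim follows.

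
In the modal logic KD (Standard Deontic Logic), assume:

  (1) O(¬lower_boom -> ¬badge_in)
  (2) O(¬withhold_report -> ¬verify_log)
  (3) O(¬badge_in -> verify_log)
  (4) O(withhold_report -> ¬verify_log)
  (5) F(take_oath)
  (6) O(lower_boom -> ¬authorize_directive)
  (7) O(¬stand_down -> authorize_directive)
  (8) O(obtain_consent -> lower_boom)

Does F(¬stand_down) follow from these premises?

Yes

By case analysis on withhold_report: premise 4 gives O(withhold_report -> ¬verify_log) and premise 2 gives O(¬withhold_report -> ¬verify_log), so O(¬verify_log) either way.
Premise 3, O(¬badge_in -> verify_log), contraposes to O(¬verify_log -> badge_in); with O(¬verify_log) we get O(badge_in).
The contrapositive of premise 1 (O(¬lower_boom -> ¬badge_in)) is O(badge_in -> lower_boom), and O(badge_in) is already established, so O(lower_boom).
Applying K to premise 6 (O(lower_boom -> ¬authorize_directive)) and O(lower_boom) yields O(¬authorize_directive).
Premise 7 is O(¬stand_down -> authorize_directive); contrapositively O(¬authorize_directive -> stand_down). Since O(¬authorize_directive) holds, K gives O(stand_down).
Premises 5, 8 do not contribute to this derivation.
So O(stand_down) holds, i.e. F(¬stand_down). The claim follows.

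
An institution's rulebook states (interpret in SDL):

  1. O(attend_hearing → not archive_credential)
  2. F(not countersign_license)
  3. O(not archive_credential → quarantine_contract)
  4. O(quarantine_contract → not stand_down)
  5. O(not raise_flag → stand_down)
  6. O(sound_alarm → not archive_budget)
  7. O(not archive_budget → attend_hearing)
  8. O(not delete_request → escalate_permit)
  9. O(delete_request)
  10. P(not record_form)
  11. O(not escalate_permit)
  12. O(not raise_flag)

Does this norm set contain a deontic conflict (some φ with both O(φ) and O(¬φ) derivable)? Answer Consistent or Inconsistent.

Consistent

Premise 8 is O(not delete_request → escalate_permit), but O(not delete_request) is not derivable from the premises, so it does not yield O(escalate_permit).
So O(escalate_permit) is not derivable, and the apparent clash with O(not escalate_permit) does not arise.
A world satisfying every obligation exists (e.g. archive_budget=true, archive_credential=true, attend_hearing=false, countersign_license=true, delete_request=true, escalate_permit=false, quarantine_contract=false, raise_flag=false, record_form=false, sound_alarm=false, stand_down=true); no atom is both obligatory and forbidden, so the set is consistent.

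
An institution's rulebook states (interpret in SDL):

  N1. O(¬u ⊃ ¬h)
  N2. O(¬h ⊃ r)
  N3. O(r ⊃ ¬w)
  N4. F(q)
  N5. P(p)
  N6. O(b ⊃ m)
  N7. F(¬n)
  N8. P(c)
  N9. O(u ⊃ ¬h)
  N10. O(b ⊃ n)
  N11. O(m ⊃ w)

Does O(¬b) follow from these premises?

Yes

Premises 9 and 1 are O(u ⊃ ¬h) and O(¬u ⊃ ¬h); every ideal world satisfies u or ¬u, so in either case ¬h holds — hence O(¬h).
Premise 2 is O(¬h ⊃ r); since O(¬h), deontic closure gives O(r).
From O(r) and premise 3, O(r ⊃ ¬w), we obtain O(¬w).
Premise 11 is O(m ⊃ w); contrapositively O(¬w ⊃ ¬m). Since O(¬w) holds, K gives O(¬m).
Premise 6, O(b ⊃ m), contraposes to O(¬m ⊃ ¬b); with O(¬m) we get O(¬b).
Premises 4, 5, 7, 8, 10 do not contribute to this derivation.
So O(¬b) follows.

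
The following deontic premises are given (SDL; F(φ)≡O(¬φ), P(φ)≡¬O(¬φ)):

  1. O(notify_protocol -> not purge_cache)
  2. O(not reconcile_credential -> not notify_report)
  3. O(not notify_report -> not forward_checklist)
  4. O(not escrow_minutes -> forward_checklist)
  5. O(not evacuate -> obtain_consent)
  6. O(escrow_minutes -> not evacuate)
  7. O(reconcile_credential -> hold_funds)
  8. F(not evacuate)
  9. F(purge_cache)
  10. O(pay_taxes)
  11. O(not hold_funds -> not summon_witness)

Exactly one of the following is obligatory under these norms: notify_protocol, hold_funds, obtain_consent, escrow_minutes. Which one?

Premise 8 is F(not evacuate), i.e. O(evacuate).
Premise 6, O(escrow_minutes -> not evacuate), contraposes to O(evacuate -> not escrow_minutes); with O(evacuate) we get O(not escrow_minutes).
From O(not escrow_minutes) and premise 4, O(not escrow_minutes -> forward_checklist), we obtain O(forward_checklist).
Premise 3 is O(not notify_report -> not forward_checklist); contrapositively O(forward_checklist -> notify_report). Since O(forward_checklist) holds, K gives O(notify_report).
Premise 2, O(not reconcile_credential -> not notify_report), contraposes to O(notify_report -> reconcile_credential); with O(notify_report) we get O(reconcile_credential).
From O(reconcile_credential) and premise 7, O(reconcile_credential -> hold_funds), we obtain O(hold_funds).
So O(hold_funds) holds — hold_funds is obligatory. None of the other listed options is made obligatory by any chain of premises.

hold_funds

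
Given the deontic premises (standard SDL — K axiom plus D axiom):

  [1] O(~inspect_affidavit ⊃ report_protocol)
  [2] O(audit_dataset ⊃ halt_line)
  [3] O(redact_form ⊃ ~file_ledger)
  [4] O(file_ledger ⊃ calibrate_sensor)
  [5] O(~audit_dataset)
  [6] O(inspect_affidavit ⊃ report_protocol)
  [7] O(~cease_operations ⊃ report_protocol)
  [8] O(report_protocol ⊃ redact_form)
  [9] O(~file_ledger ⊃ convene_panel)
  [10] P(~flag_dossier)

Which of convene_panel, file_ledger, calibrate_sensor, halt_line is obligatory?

convene_panel

Premises 6 and 1 cover both cases: O(inspect_affidavit ⊃ report_protocol) and O(~inspect_affidavit ⊃ report_protocol). Since inspect_affidavit ∨ ~inspect_affidavit is a tautology, O(report_protocol) follows.
From O(report_protocol) and premise 8, O(report_protocol ⊃ redact_form), we obtain O(redact_form).
Premise 3 is O(redact_form ⊃ ~file_ledger); since O(redact_form), deontic closure gives O(~file_ledger).
From O(~file_ledger) and premise 9, O(~file_ledger ⊃ convene_panel), we obtain O(convene_panel).
So O(convene_panel) holds — convene_panel is obligatory. None of the other listed options is made obligatory by any chain of premises.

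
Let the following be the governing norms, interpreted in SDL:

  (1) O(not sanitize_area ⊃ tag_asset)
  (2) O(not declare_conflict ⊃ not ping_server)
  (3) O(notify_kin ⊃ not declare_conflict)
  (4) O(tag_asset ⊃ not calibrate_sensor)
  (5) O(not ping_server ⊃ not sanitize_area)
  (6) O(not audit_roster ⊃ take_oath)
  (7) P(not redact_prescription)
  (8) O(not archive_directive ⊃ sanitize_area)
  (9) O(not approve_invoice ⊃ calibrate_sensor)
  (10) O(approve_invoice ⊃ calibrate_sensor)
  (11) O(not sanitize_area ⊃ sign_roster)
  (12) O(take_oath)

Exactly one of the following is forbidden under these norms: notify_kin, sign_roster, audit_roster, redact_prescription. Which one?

By case analysis on approve_invoice: premise 10 gives O(approve_invoice ⊃ calibrate_sensor) and premise 9 gives O(not approve_invoice ⊃ calibrate_sensor), so O(calibrate_sensor) either way.
Premise 4 is O(tag_asset ⊃ not calibrate_sensor); contrapositively O(calibrate_sensor ⊃ not tag_asset). Since O(calibrate_sensor) holds, K gives O(not tag_asset).
The contrapositive of premise 1 (O(not sanitize_area ⊃ tag_asset)) is O(not tag_asset ⊃ sanitize_area), and O(not tag_asset) is already established, so O(sanitize_area).
Premise 5 is O(not ping_server ⊃ not sanitize_area); contrapositively O(sanitize_area ⊃ ping_server). Since O(sanitize_area) holds, K gives O(ping_server).
The contrapositive of premise 2 (O(not declare_conflict ⊃ not ping_server)) is O(ping_server ⊃ declare_conflict), and O(ping_server) is already established, so O(declare_conflict).
Premise 3, O(notify_kin ⊃ not declare_conflict), contraposes to O(declare_conflict ⊃ not notify_kin); with O(declare_conflict) we get O(not notify_kin).
So O(not notify_kin) holds, i.e. notify_kin is forbidden. None of the other listed options is forbidden under the premises.

notify_kin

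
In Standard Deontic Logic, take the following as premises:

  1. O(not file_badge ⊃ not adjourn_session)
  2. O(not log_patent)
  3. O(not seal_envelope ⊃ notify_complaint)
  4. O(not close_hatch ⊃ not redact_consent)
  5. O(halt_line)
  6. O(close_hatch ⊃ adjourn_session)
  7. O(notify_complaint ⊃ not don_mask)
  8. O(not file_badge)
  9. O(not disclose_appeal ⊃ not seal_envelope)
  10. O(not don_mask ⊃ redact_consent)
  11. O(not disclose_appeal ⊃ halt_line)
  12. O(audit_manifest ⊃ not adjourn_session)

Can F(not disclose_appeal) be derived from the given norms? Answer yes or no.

From premise 8 we have O(not file_badge).
Applying K to premise 1 (O(not file_badge ⊃ not adjourn_session)) and O(not file_badge) yields O(not adjourn_session).
Premise 6 is O(close_hatch ⊃ adjourn_session); contrapositively O(not adjourn_session ⊃ not close_hatch). Since O(not adjourn_session) holds, K gives O(not close_hatch).
From O(not close_hatch) and premise 4, O(not close_hatch ⊃ not redact_consent), we obtain O(not redact_consent).
The contrapositive of premise 10 (O(not don_mask ⊃ redact_consent)) is O(not redact_consent ⊃ don_mask), and O(not redact_consent) is already established, so O(don_mask).
Premise 7 is O(notify_complaint ⊃ not don_mask); contrapositively O(don_mask ⊃ not notify_complaint). Since O(don_mask) holds, K gives O(not notify_complaint).
The contrapositive of premise 3 (O(not seal_envelope ⊃ notify_complaint)) is O(not notify_complaint ⊃ seal_envelope), and O(not notify_complaint) is already established, so O(seal_envelope).
The contrapositive of premise 9 (O(not disclose_appeal ⊃ not seal_envelope)) is O(seal_envelope ⊃ disclose_appeal), and O(seal_envelope) is already established, so O(disclose_appeal).
Premises 2, 5, 11, 12 do not contribute to this derivation.
So O(disclose_appeal) holds, i.e. F(not disclose_appeal). The claim follows.

Yes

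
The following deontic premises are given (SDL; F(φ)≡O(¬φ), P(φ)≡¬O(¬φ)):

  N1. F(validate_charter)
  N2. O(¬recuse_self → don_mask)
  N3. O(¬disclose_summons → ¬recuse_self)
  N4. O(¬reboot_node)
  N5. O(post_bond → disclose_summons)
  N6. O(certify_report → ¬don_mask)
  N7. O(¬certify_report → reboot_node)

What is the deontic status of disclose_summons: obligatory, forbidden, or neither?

Obligatory

Premise 4 gives O(¬reboot_node).
Premise 7, O(¬certify_report → reboot_node), contraposes to O(¬reboot_node → certify_report); with O(¬reboot_node) we get O(certify_report).
From O(certify_report) and premise 6, O(certify_report → ¬don_mask), we obtain O(¬don_mask).
Premise 2, O(¬recuse_self → don_mask), contraposes to O(¬don_mask → recuse_self); with O(¬don_mask) we get O(recuse_self).
The contrapositive of premise 3 (O(¬disclose_summons → ¬recuse_self)) is O(recuse_self → disclose_summons), and O(recuse_self) is already established, so O(disclose_summons).
Premises 1, 5 do not contribute to this derivation.
Hence disclose_summons is obligatory.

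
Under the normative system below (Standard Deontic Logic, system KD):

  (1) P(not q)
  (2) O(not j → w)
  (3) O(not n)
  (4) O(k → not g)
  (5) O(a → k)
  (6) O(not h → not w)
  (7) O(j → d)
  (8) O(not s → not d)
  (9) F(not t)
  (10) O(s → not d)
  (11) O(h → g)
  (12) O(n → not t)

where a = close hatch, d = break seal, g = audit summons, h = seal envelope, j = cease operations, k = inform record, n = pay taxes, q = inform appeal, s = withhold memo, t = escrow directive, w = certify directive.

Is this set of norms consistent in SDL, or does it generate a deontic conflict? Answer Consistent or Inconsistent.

Premise 12 is O(n → not t), but O(n) is not derivable from the premises, so it does not yield O(not t).
So O(not t) is not derivable, and the apparent clash with O(t) does not arise.
A world satisfying every obligation exists (e.g. a=false, d=false, g=true, h=true, j=false, k=false, n=false, q=false, s=false, t=true, w=true); no atom is both obligatory and forbidden, so the set is consistent.

Consistent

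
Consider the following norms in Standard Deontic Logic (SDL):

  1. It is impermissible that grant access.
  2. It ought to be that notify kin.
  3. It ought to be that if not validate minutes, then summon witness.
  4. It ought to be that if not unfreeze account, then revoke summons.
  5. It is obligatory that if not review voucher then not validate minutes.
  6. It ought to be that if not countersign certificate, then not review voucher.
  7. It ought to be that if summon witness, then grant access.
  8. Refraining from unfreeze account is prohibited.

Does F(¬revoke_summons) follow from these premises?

No

Premise 4 is O(¬unfreeze_account → revoke_summons), but O(¬unfreeze_account) is not derivable from the premises, so it does not yield O(revoke_summons).
No other premise forces O(revoke_summons). An ideal world satisfying every premise can still have ¬revoke_summons true, so F(¬revoke_summons) is not derivable.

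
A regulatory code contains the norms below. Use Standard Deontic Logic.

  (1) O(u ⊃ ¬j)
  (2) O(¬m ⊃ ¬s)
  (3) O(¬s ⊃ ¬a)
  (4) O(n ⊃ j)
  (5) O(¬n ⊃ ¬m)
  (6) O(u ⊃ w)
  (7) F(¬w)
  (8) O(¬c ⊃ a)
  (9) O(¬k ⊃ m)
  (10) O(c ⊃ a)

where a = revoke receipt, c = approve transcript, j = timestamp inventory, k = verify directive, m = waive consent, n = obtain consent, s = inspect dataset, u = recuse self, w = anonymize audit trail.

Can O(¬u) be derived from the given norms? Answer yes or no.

Premises 8 and 10 are O(¬c ⊃ a) and O(c ⊃ a); every ideal world satisfies ¬c or c, so in either case a holds — hence O(a).
Premise 3, O(¬s ⊃ ¬a), contraposes to O(a ⊃ s); with O(a) we get O(s).
Premise 2 is O(¬m ⊃ ¬s); contrapositively O(s ⊃ m). Since O(s) holds, K gives O(m).
Premise 5 is O(¬n ⊃ ¬m); contrapositively O(m ⊃ n). Since O(m) holds, K gives O(n).
Premise 4 is O(n ⊃ j); since O(n), deontic closure gives O(j).
Premise 1 is O(u ⊃ ¬j); contrapositively O(j ⊃ ¬u). Since O(j) holds, K gives O(¬u).
Premises 6, 7, 9 do not contribute to this derivation.
So O(¬u) follows.

Yes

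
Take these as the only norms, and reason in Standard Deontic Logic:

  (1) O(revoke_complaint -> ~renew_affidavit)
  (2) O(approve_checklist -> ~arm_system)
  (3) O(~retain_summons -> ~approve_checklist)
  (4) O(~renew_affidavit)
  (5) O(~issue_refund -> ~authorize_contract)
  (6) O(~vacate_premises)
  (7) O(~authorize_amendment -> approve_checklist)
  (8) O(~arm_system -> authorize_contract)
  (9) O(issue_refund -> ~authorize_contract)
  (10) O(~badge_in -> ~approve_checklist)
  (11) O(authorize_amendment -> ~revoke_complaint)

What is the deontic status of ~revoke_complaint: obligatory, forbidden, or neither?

Obligatory

Premises 5 and 9 cover both cases: O(~issue_refund -> ~authorize_contract) and O(issue_refund -> ~authorize_contract). Since ~issue_refund ∨ issue_refund is a tautology, O(~authorize_contract) follows.
Premise 8, O(~arm_system -> authorize_contract), contraposes to O(~authorize_contract -> arm_system); with O(~authorize_contract) we get O(arm_system).
The contrapositive of premise 2 (O(approve_checklist -> ~arm_system)) is O(arm_system -> ~approve_checklist), and O(arm_system) is already established, so O(~approve_checklist).
Premise 7, O(~authorize_amendment -> approve_checklist), contraposes to O(~approve_checklist -> authorize_amendment); with O(~approve_checklist) we get O(authorize_amendment).
Applying K to premise 11 (O(authorize_amendment -> ~revoke_complaint)) and O(authorize_amendment) yields O(~revoke_complaint).
Premises 1, 3, 4, 6, 10 do not contribute to this derivation.
Hence ~revoke_complaint is obligatory.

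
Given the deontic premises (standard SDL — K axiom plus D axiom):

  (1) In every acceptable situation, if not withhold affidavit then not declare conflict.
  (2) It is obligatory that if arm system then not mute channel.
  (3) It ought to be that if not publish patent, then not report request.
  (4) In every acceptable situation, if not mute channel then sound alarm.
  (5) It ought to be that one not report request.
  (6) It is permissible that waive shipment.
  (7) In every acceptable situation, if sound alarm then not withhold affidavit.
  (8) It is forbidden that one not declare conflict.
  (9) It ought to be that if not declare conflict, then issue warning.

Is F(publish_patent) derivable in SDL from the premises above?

No

Premise 3 is O(¬publish_patent → ¬report_request); even if O(¬report_request) held, inferring O(¬publish_patent) would be affirming the consequent — invalid.
No other premise forces O(¬publish_patent). An ideal world satisfying every premise can still have publish_patent true, so F(publish_patent) is not derivable.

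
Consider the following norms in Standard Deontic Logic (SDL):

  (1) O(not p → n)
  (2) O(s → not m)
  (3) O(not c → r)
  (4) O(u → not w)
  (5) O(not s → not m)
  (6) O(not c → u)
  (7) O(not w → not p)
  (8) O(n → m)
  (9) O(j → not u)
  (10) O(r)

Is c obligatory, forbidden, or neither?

Premises 5 and 2 cover both cases: O(not s → not m) and O(s → not m). Since not s ∨ s is a tautology, O(not m) follows.
The contrapositive of premise 8 (O(n → m)) is O(not m → not n), and O(not m) is already established, so O(not n).
Premise 1 is O(not p → n); contrapositively O(not n → p). Since O(not n) holds, K gives O(p).
Premise 7, O(not w → not p), contraposes to O(p → w); with O(p) we get O(w).
The contrapositive of premise 4 (O(u → not w)) is O(w → not u), and O(w) is already established, so O(not u).
The contrapositive of premise 6 (O(not c → u)) is O(not u → c), and O(not u) is already established, so O(c).
Premises 3, 9, 10 do not contribute to this derivation.
Hence c is obligatory.

Obligatory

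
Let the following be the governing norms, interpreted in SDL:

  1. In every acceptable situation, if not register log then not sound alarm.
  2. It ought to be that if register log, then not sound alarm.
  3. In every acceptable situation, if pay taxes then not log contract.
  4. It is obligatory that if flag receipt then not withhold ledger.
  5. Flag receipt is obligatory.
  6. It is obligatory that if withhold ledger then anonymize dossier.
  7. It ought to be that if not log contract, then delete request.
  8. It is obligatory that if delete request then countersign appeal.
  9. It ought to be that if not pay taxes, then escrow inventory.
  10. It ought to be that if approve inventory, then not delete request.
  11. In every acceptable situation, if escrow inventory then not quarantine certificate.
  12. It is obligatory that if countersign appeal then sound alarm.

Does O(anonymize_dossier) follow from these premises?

Premise 6 is O(withhold_ledger → anonymize_dossier), but O(withhold_ledger) is not derivable from the premises, so it does not yield O(anonymize_dossier).
No other premise forces O(anonymize_dossier). An ideal world satisfying every premise can still have anonymize_dossier false, so O(anonymize_dossier) is not derivable.

No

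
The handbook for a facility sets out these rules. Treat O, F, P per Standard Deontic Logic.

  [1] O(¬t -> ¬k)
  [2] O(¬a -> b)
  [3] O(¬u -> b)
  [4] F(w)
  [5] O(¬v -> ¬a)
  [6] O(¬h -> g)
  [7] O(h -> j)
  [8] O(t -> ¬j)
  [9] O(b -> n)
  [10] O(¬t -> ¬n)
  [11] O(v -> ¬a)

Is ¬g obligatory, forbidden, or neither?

Premises 5 and 11 are O(¬v -> ¬a) and O(v -> ¬a); every ideal world satisfies ¬v or v, so in either case ¬a holds — hence O(¬a).
From O(¬a) and premise 2, O(¬a -> b), we obtain O(b).
From O(b) and premise 9, O(b -> n), we obtain O(n).
Premise 10 is O(¬t -> ¬n); contrapositively O(n -> t). Since O(n) holds, K gives O(t).
Applying K to premise 8 (O(t -> ¬j)) and O(t) yields O(¬j).
Premise 7, O(h -> j), contraposes to O(¬j -> ¬h); with O(¬j) we get O(¬h).
Applying K to premise 6 (O(¬h -> g)) and O(¬h) yields O(g).
Premises 1, 3, 4 do not contribute to this derivation.
Thus O(g), which is F(¬g): ¬g is forbidden.

Forbidden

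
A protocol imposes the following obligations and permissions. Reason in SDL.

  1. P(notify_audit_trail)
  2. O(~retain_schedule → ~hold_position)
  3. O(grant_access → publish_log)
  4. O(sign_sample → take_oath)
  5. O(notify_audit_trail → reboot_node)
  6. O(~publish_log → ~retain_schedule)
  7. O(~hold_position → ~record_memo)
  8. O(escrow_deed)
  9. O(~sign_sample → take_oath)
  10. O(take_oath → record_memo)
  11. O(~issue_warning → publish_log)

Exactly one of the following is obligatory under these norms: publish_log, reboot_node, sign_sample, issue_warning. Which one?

publish_log

Premises 4 and 9 cover both cases: O(sign_sample → take_oath) and O(~sign_sample → take_oath). Since sign_sample ∨ ~sign_sample is a tautology, O(take_oath) follows.
With premise 10, O(take_oath → record_memo), the K-axiom yields O(record_memo).
Premise 7 is O(~hold_position → ~record_memo); contrapositively O(record_memo → hold_position). Since O(record_memo) holds, K gives O(hold_position).
Premise 2 is O(~retain_schedule → ~hold_position); contrapositively O(hold_position → retain_schedule). Since O(hold_position) holds, K gives O(retain_schedule).
Premise 6 is O(~publish_log → ~retain_schedule); contrapositively O(retain_schedule → publish_log). Since O(retain_schedule) holds, K gives O(publish_log).
So O(publish_log) holds — publish_log is obligatory. None of the other listed options is made obligatory by any chain of premises.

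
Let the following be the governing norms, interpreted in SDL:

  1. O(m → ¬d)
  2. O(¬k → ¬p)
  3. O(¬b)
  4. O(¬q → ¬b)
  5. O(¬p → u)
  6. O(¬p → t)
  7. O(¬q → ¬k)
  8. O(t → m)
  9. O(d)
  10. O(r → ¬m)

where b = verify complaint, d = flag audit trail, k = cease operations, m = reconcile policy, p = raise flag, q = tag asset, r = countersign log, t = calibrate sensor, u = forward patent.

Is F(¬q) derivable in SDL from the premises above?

From premise 9 we have O(d).
Premise 1, O(m → ¬d), contraposes to O(d → ¬m); with O(d) we get O(¬m).
Premise 8, O(t → m), contraposes to O(¬m → ¬t); with O(¬m) we get O(¬t).
The contrapositive of premise 6 (O(¬p → t)) is O(¬t → p), and O(¬t) is already established, so O(p).
Premise 2, O(¬k → ¬p), contraposes to O(p → k); with O(p) we get O(k).
Premise 7 is O(¬q → ¬k); contrapositively O(k → q). Since O(k) holds, K gives O(q).
Premises 3, 4, 5, 10 do not contribute to this derivation.
So O(q) holds, i.e. F(¬q). The claim follows.

Yes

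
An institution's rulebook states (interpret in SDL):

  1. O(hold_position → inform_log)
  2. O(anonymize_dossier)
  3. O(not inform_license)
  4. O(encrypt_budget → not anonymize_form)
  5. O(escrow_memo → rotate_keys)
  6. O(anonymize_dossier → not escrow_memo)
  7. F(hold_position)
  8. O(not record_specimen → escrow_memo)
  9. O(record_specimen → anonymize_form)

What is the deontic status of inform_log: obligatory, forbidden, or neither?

Premise 1 is O(hold_position → inform_log), but O(hold_position) is not derivable from the premises, so it does not yield O(inform_log).
No premise or chain of K-axiom applications forces O(inform_log), and none forces O(not inform_log). So inform_log is neither obligatory nor forbidden under these norms.

Neither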